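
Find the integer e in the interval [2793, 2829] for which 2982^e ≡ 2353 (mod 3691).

2799

Compute 2982^2793 mod 3691 = 1684, then multiply by 2982 repeatedly:
  2982^2793=1684  2982^2794=1928  2982^2795=2409  2982^2796=952  2982^2797=485
  2982^2798=3089  2982^2799=2353
Found 2353 at exponent 2799.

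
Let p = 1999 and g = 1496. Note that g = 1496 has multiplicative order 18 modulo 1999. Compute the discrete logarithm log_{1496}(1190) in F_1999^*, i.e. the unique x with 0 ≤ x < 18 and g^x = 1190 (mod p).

12

Successive powers of 1496 modulo 1999:
  1496^0=1  1496^1=1496  1496^2=1135  1496^3=809  1496^4=869  1496^5=674
  1496^6=808  1496^7=1372  1496^8=1538  1496^9=1998  1496^10=503  1496^11=864
  1496^12=1190
So 1496^12 ≡ 1190 (mod 1999), giving x = 12.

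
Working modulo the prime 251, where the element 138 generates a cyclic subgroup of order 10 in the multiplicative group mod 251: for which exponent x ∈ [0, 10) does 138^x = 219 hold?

Successive powers of 138 modulo 251:
  138^0=1  138^1=138  138^2=219
So 138^2 ≡ 219 (mod 251), giving x = 2.

2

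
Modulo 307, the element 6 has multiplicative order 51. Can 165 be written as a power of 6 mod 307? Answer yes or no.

165 ∈ ⟨6⟩ iff 165^51 ≡ 1 (mod 307), since |⟨6⟩| = 51.
165^51 mod 307 = 289.
Since 289 ≠ 1, 165 does not lie in the subgroup.

no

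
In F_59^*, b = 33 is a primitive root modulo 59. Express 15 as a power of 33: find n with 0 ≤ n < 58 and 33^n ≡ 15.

34

Baby-step giant-step with m = ceil(sqrt(58)) = 8.
Baby table (33^j mod 59 for j=0..7):
  0:1  1:33  2:27  3:6  4:21  5:44  6:36  7:8
Giant step factor: 33^(-8) ≡ 19 (mod 59).
Scan 15·19^i mod 59 for i = 0, 1, …:
  i=0: 15   i=1: 49   i=2: 46   i=3: 48
  i=4: 27
Match at i=4, j=2: n = 4·8 + 2 = 34.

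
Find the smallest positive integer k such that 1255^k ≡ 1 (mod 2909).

2908

The order of 1255 must divide p − 1 = 2908 = 2^2 · 727.
Divisors: 1, 2, 4, 727, 1454, 2908.
Check each in increasing order: 1255^1 ≡ 1255;  1255^2 ≡ 1256;  1255^4 ≡ 858;  1255^727 ≡ 878;  1255^1454 ≡ 2908;  1255^2908 ≡ 1.
Smallest exponent giving 1 is 2908.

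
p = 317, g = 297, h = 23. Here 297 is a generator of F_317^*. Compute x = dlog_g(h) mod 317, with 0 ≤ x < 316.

Baby-step giant-step with m = ceil(sqrt(316)) = 18.
Baby table (297^j mod 317 for j=0..17):
  0:1  1:297  2:83  3:242  4:232  5:115  6:236  7:35
  8:251  9:52  10:228  11:195  12:221  13:18  14:274  15:226
  16:235  17:55
Giant step factor: 297^(-18) ≡ 217 (mod 317).
Scan 23·217^i mod 317 for i = 0, 1, …:
  i=0: 23   i=1: 236
Match at i=1, j=6: x = 1·18 + 6 = 24.

24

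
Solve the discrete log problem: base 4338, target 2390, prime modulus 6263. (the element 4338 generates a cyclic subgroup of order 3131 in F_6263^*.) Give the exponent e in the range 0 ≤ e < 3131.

Baby-step giant-step with m = ceil(sqrt(3131)) = 56.
Baby table (4338^j mod 6263 for j=0..55):
  0:1  1:4338  2:4192  3:3407  4:5149  5:2504  6:2310  7:6243
  8:922  9:3842  10:753  11:3491  12:24  13:3904  14:400  15:349
  16:4579  17:3729  18:5336  19:5783  20:3339  21:4526  22:5546  23:2365
  24:576  25:6014  26:3337  27:2113  28:3425  29:1814  30:2804  31:1006
  32:4980  33:2153  34:1581  35:393  36:1298  37:287  38:4932  39:608
  40:781  41:5958  42:4666  43:5355  44:523  45:1568  46:366  47:3169
  48:6100  49:625  50:5634  51:2066  52:6218  53:5206  54:5513  55:3260
Giant step factor: 4338^(-56) ≡ 2168 (mod 6263).
Scan 2390·2168^i mod 6263 for i = 0, 1, …:
  i=0: 2390   i=1: 2019   i=2: 5618   i=3: 4552
  i=4: 4511   i=5: 3305   i=6: 368   i=7: 2423
  i=8: 4670   i=9: 3552     …   i=41: 5183
  i=42: 922
Match at i=42, j=8: e = 42·56 + 8 = 2360.

2360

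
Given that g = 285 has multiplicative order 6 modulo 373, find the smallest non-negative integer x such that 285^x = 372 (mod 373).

3

Successive powers of 285 modulo 373:
  285^0=1  285^1=285  285^2=284  285^3=372
So 285^3 ≡ 372 (mod 373), giving x = 3.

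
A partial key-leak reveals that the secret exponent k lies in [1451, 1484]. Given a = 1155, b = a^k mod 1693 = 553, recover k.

1458

Compute 1155^1451 mod 1693 = 1458, then multiply by 1155 repeatedly:
  1155^1451=1458  1155^1452=1148  1155^1453=321  1155^1454=1681  1155^1455=1377
  1155^1456=708  1155^1457=21  1155^1458=553
Found 553 at exponent 1458.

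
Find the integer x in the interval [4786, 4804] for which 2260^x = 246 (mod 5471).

4794

Compute 2260^4786 mod 5471 = 2178, then multiply by 2260 repeatedly:
  2260^4786=2178  2260^4787=3851  2260^4788=4370  2260^4789=1045  2260^4790=3699
  2260^4791=52  2260^4792=2629  2260^4793=34  2260^4794=246
Found 246 at exponent 4794.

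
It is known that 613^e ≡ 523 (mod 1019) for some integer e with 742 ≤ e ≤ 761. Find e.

753

Compute 613^742 mod 1019 = 842, then multiply by 613 repeatedly:
  613^742=842  613^743=532  613^744=36  613^745=669  613^746=459
  613^747=123  613^748=1012  613^749=804  613^750=675  613^751=61
  613^752=709  613^753=523
Found 523 at exponent 753.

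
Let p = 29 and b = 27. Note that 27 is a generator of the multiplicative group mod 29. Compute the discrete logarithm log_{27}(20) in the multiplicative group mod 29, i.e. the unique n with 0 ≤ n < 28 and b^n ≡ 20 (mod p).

24

Successive powers of 27 modulo 29:
  27^0=1  27^1=27  27^2=4  27^3=21  27^4=16  27^5=26
  27^6=6  27^7=17  27^8=24  27^9=10  27^10=9  27^11=11
  27^12=7  27^13=15  27^14=28  27^15=2  27^16=25  27^17=8
  27^18=13  27^19=3  27^20=23  27^21=12  27^22=5  27^23=19
  27^24=20
So 27^24 ≡ 20 (mod 29), giving n = 24.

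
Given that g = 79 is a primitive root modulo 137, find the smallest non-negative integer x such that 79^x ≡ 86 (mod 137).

131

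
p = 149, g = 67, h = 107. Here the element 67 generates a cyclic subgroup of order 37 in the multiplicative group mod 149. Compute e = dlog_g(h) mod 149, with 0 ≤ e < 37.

9

Successive powers of 67 modulo 149:
  67^0=1  67^1=67  67^2=19  67^3=81  67^4=63  67^5=49
  67^6=5  67^7=37  67^8=95  67^9=107
So 67^9 ≡ 107 (mod 149), giving e = 9.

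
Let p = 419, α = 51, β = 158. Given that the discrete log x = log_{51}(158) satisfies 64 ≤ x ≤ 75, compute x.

Compute 51^64 mod 419 = 36, then multiply by 51 repeatedly:
  51^64=36  51^65=160  51^66=199  51^67=93  51^68=134
  51^69=130  51^70=345  51^71=416  51^72=266  51^73=158
Found 158 at exponent 73.

73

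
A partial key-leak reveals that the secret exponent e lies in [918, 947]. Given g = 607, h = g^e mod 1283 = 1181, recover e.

Compute 607^918 mod 1283 = 975, then multiply by 607 repeatedly:
  607^918=975  607^919=362  607^920=341  607^921=424  607^922=768
  607^923=447  607^924=616  607^925=559  607^926=601  607^927=435
  607^928=1030  607^929=389  607^930=51  607^931=165  607^932=81
  607^933=413  607^934=506  607^935=505  607^936=1181
Found 1181 at exponent 936.

936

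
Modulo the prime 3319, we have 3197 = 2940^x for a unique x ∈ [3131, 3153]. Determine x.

3151

Compute 2940^3131 mod 3319 = 2620, then multiply by 2940 repeatedly:
  2940^3131=2620  2940^3132=2720  2940^3133=1329  2940^3134=797  2940^3135=3285
  2940^3136=2929  2940^3137=1774  2940^3138=1411  2940^3139=2909  2940^3140=2716
  2940^3141=2845  2940^3142=420  2940^3143=132  2940^3144=3076  2940^3145=2484
  2940^3146=1160  2940^3147=1787  2940^3148=3122  2940^3149=1645  2940^3150=517
  2940^3151=3197
Found 3197 at exponent 3151.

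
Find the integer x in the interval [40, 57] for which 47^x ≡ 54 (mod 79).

Compute 47^40 mod 79 = 32, then multiply by 47 repeatedly:
  47^40=32  47^41=3  47^42=62  47^43=70  47^44=51
  47^45=27  47^46=5  47^47=77  47^48=64  47^49=6
  47^50=45  47^51=61  47^52=23  47^53=54
Found 54 at exponent 53.

53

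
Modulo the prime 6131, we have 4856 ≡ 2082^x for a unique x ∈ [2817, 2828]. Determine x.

2828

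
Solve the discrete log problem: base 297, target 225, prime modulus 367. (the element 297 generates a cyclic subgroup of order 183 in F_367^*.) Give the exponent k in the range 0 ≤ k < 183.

81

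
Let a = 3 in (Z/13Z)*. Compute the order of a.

3

The order of 3 must divide p − 1 = 12 = 2^2 · 3.
Divisors: 1, 2, 3, 4, 6, 12.
Check each in increasing order: 3^1 ≡ 3;  3^2 ≡ 9;  3^3 ≡ 1.
Smallest exponent giving 1 is 3.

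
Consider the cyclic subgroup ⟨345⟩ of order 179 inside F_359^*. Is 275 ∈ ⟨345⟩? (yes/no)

yes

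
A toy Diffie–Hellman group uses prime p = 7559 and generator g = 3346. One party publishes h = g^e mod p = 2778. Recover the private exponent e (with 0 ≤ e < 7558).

Baby-step giant-step with m = ceil(sqrt(7558)) = 87.
Baby table (3346^j mod 7559 for j=0..86):
  0:1  1:3346  2:837  3:3772  4:5141  5:5061  6:1946  7:3017
  8:3617  9:523  10:3829  11:6888  12:7416  13:5298  14:1253  15:4852
  16:5619  17:1941  18:1405  19:6991  20:4340  21:801  22:4260  23:5245
  24:5331  25:5845  26:2237  27:1592  28:5296  29:2120  30:3178  31:5634
  32:6777  33:6401  34:3099  35:5865  36:1126  37:3214  38:5146  39:6673
  40:6131  41:6759  42:6645  43:3151  44:6000  45:6855  46:2824  47:354
  48:5280  49:1497  50:4904  51:5754  52:111  53:1015  54:2199  55:2947
  56:3726  57:2405  58:4354  59:2291  60:860  61:5140  62:1715  63:1109
  64:6804  65:6035  66:3021  67:1883  68:3871  69:3799  70:4775  71:4983
  72:5523  73:5762  74:4202  75:152  76:2139  77:6280  78:6419  79:2855
  80:5813  81:991  82:5044  83:5536  84:3906  85:7524  86:3834
Giant step factor: 3346^(-87) ≡ 4145 (mod 7559).
Scan 2778·4145^i mod 7559 for i = 0, 1, …:
  i=0: 2778   i=1: 2453   i=2: 830   i=3: 1005
  i=4: 716   i=5: 4692   i=6: 6592   i=7: 5614
  i=8: 3428   i=9: 5699     …   i=33: 941
  i=34: 1
Match at i=34, j=0: e = 34·87 + 0 = 2958.

2958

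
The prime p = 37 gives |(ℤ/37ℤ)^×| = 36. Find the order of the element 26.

3

The order of 26 must divide p − 1 = 36 = 2^2 · 3^2.
Divisors: 1, 2, 3, 4, 6, 9, 12, 18, 36.
Check each in increasing order: 26^1 ≡ 26;  26^2 ≡ 10;  26^3 ≡ 1.
Smallest exponent giving 1 is 3.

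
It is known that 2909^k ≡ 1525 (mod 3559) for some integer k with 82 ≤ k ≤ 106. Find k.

85

Compute 2909^82 mod 3559 = 2186, then multiply by 2909 repeatedly:
  2909^82=2186  2909^83=2700  2909^84=3146  2909^85=1525
Found 1525 at exponent 85.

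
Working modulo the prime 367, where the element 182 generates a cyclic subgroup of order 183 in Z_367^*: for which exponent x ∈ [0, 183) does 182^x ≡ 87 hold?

Baby-step giant-step with m = ceil(sqrt(183)) = 14.
Baby table (182^j mod 367 for j=0..13):
  0:1  1:182  2:94  3:226  4:28  5:325  6:63  7:89
  8:50  9:292  10:296  11:290  12:299  13:102
Giant step factor: 182^(-14) ≡ 355 (mod 367).
Scan 87·355^i mod 367 for i = 0, 1, …:
  i=0: 87   i=1: 57   i=2: 50
Match at i=2, j=8: x = 2·14 + 8 = 36.

36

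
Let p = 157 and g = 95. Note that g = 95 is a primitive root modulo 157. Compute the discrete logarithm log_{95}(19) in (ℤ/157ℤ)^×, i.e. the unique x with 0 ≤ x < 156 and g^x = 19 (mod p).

152

Baby-step giant-step with m = ceil(sqrt(156)) = 13.
Baby table (95^j mod 157 for j=0..12):
  0:1  1:95  2:76  3:155  4:124  5:5  6:4  7:66
  8:147  9:149  10:25  11:20  12:16
Giant step factor: 95^(-13) ≡ 135 (mod 157).
Scan 19·135^i mod 157 for i = 0, 1, …:
  i=0: 19   i=1: 53   i=2: 90   i=3: 61
  i=4: 71   i=5: 8   i=6: 138   i=7: 104
  i=8: 67   i=9: 96   i=10: 86   i=11: 149
Match at i=11, j=9: x = 11·13 + 9 = 152.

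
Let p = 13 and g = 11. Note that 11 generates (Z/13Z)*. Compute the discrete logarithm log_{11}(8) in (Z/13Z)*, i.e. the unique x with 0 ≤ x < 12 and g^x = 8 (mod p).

9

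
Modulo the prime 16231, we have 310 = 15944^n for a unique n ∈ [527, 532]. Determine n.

Compute 15944^527 mod 16231 = 10402, then multiply by 15944 repeatedly:
  15944^527=10402  15944^528=1130  15944^529=310
Found 310 at exponent 529.

529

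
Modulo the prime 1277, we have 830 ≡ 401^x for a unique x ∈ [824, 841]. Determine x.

837

Compute 401^824 mod 1277 = 264, then multiply by 401 repeatedly:
  401^824=264  401^825=1150  401^826=153  401^827=57  401^828=1148
  401^829=628  401^830=259  401^831=422  401^832=658  401^833=796
  401^834=1223  401^835=55  401^836=346  401^837=830
Found 830 at exponent 837.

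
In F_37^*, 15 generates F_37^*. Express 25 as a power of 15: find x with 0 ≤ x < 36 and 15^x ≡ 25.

34

Successive powers of 15 modulo 37:
  15^0=1  15^1=15  15^2=3  15^3=8  15^4=9  15^5=24
  15^6=27  15^7=35  15^8=7  15^9=31  15^10=21  15^11=19
  15^12=26  15^13=20  15^14=4  15^15=23  15^16=12  15^17=32
  15^18=36  15^19=22  15^20=34  15^21=29  15^22=28  15^23=13
  15^24=10  15^25=2  15^26=30  15^27=6  15^28=16  15^29=18
  15^30=11  15^31=17  15^32=33  15^33=14  15^34=25
So 15^34 ≡ 25 (mod 37), giving x = 34.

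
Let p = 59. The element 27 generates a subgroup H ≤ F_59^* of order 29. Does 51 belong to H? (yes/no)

51 ∈ ⟨27⟩ iff 51^29 ≡ 1 (mod 59), since |⟨27⟩| = 29.
51^29 mod 59 = 1.
Since 1 = 1, 51 lies in the subgroup.

yes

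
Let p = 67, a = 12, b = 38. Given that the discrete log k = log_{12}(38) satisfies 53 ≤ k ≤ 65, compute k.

55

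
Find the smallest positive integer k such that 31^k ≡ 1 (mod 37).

4

The order of 31 must divide p − 1 = 36 = 2^2 · 3^2.
Divisors: 1, 2, 3, 4, 6, 9, 12, 18, 36.
Check each in increasing order: 31^1 ≡ 31;  31^2 ≡ 36;  31^3 ≡ 6;  31^4 ≡ 1.
Smallest exponent giving 1 is 4.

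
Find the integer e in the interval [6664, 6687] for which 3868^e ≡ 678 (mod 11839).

Compute 3868^6664 mod 11839 = 8462, then multiply by 3868 repeatedly:
  3868^6664=8462  3868^6665=8020  3868^6666=3180  3868^6667=11358  3868^6668=10054
  3868^6669=9596  3868^6670=2063  3868^6671=198  3868^6672=8168  3868^6673=7372
  3868^6674=6584  3868^6675=1223  3868^6676=6803  3868^6677=7746  3868^6678=8858
  3868^6679=678
Found 678 at exponent 6679.

6679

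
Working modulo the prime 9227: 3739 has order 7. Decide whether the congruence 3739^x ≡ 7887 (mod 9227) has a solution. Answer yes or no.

⟨3739⟩ has order 7; its elements mod 9227 are {1, 1216, 2336, 3739, 5562, 6940, 7887}.
7887 is in this set.

yes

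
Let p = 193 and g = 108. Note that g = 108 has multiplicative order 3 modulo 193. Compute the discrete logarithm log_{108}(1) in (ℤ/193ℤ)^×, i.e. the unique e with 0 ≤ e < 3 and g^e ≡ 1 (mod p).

Successive powers of 108 modulo 193:
  108^0=1
So 108^0 ≡ 1 (mod 193), giving e = 0.

0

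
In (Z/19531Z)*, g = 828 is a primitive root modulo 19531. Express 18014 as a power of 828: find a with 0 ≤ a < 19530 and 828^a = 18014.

Baby-step giant-step with m = ceil(sqrt(19530)) = 140.
Baby table (828^j mod 19531 for j=0..139):
  0:1  1:828  2:1999  3:14568  4:11677  5:711  6:2778  7:15057
  8:6418  9:1672  10:17246  11:2527  12:2539  13:12475  14:16932  15:15969
  16:19376  17:8377  18:2651  19:7556  20:6448  21:6981  22:18623  23:9885
  24:1291  25:14274  26:2617  27:18466  28:16606  29:19475  30:12225  31:5242
  32:4494  33:10142  34:18777  35:680  36:16172  37:11681  38:4023  39:10774
  40:14736  41:14064  42:4516  43:8827  44:4162  45:8680  46:19163  47:7792
  48:6546  49:10001  50:19215  51:11786  52:12839  53:5828  54:1427  55:9696
  56:1047  57:7552  58:3136  59:18516  60:18944  61:2239  62:17978  63:3162
  64:982  65:12325  66:9918  67:9084  68:2117  69:14617  70:13187  71:1007
  72:13494  73:1300  74:2195  75:1077  76:12861  77:4513  78:6343  79:17696
  80:4038  81:3663  82:5659  83:17743  84:3892  85:19492  86:6770  87:163
  88:17778  89:13341  90:11333  91:8844  92:18238  93:3601  94:12916  95:10991
  96:18633  97:18165  98:1750  99:3706  100:2201  101:6045  102:5324  103:13797
  104:17812  105:2431  106:1175  107:15881  108:5105  109:8244  110:9713  111:15123
  112:2473  113:16420  114:2184  115:11500  116:10403  117:513  118:14613  119:9875
  120:12542  121:13815  122:13185  123:18882  124:9496  125:11226  126:17903  127:19186
  128:7305  129:13461  130:13038  131:14352  132:8608  133:18140  134:581  135:12324
  136:9090  137:7085  138:7080  139:2940
Giant step factor: 828^(-140) ≡ 12682 (mod 19531).
Scan 18014·12682^i mod 19531 for i = 0, 1, …:
  i=0: 18014   i=1: 18972   i=2: 515   i=3: 7876
  i=4: 1898   i=5: 8244
Match at i=5, j=109: a = 5·140 + 109 = 809.

809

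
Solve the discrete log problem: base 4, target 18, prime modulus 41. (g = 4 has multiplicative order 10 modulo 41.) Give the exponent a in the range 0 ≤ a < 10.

8

Successive powers of 4 modulo 41:
  4^0=1  4^1=4  4^2=16  4^3=23  4^4=10  4^5=40
  4^6=37  4^7=25  4^8=18
So 4^8 ≡ 18 (mod 41), giving a = 8.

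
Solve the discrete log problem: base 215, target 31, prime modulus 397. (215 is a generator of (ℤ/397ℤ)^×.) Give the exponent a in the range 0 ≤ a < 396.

360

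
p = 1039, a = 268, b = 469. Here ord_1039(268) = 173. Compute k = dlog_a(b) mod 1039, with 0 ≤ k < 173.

83

Baby-step giant-step with m = ceil(sqrt(173)) = 14.
Baby table (268^j mod 1039 for j=0..13):
  0:1  1:268  2:133  3:318  4:26  5:734  6:341  7:995
  8:676  9:382  10:554  11:934  12:952  13:581
Giant step factor: 268^(-14) ≡ 739 (mod 1039).
Scan 469·739^i mod 1039 for i = 0, 1, …:
  i=0: 469   i=1: 604   i=2: 625   i=3: 559
  i=4: 618   i=5: 581
Match at i=5, j=13: k = 5·14 + 13 = 83.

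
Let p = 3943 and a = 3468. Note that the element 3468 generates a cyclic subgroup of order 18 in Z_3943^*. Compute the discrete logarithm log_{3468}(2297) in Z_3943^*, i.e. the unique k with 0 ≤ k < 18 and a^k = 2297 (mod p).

14

Successive powers of 3468 modulo 3943:
  3468^0=1  3468^1=3468  3468^2=874  3468^3=2808  3468^4=2877  3468^5=1646
  3468^6=2807  3468^7=3352  3468^8=772  3468^9=3942  3468^10=475  3468^11=3069
  3468^12=1135  3468^13=1066  3468^14=2297
So 3468^14 ≡ 2297 (mod 3943), giving k = 14.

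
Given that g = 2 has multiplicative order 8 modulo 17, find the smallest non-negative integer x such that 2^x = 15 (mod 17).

5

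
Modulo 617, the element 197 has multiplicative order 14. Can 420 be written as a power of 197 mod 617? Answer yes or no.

⟨197⟩ has order 14; its elements mod 617 are {1, 62, 126, 142, 166, 197, 209, 408, 420, 451, 475, 491, 555, 616}.
420 is in this set.

yes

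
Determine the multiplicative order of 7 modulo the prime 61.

60

The order of 7 must divide p − 1 = 60 = 2^2 · 3 · 5.
Divisors: 1, 2, 3, 4, 5, 6, 10, 12, 15, 20, 30, 60.
Check each in increasing order: 7^1 ≡ 7;  7^2 ≡ 49;  7^3 ≡ 38;  7^4 ≡ 22;  7^5 ≡ 32;  7^6 ≡ 41;  7^10 ≡ 48;  7^12 ≡ 34;  7^15 ≡ 11;  7^20 ≡ 47;  7^30 ≡ 60;  7^60 ≡ 1.
Smallest exponent giving 1 is 60.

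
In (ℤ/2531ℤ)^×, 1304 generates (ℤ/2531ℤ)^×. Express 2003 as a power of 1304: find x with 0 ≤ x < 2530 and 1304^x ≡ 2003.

486

Baby-step giant-step with m = ceil(sqrt(2530)) = 51.
Baby table (1304^j mod 2531 for j=0..50):
  0:1  1:1304  2:2115  3:1701  4:948  5:1064  6:468  7:301
  8:199  9:1334  10:739  11:1876  12:1358  13:1663  14:2016  15:1686
  16:1636  17:2242  18:263  19:1267  20:1956  21:1907  22:1286  23:1422
  24:1596  25:702  26:1717  27:1564  28:2001  29:2374  30:283  31:2037
  32:1229  33:493  34:2529  35:2454  36:832  37:1660  38:635  39:403
  40:1595  41:1929  42:2133  43:2394  44:1053  45:1310  46:2346  47:1736
  48:1030  49:1690  50:1790
Giant step factor: 1304^(-51) ≡ 1826 (mod 2531).
Scan 2003·1826^i mod 2531 for i = 0, 1, …:
  i=0: 2003   i=1: 183   i=2: 66   i=3: 1559
  i=4: 1890   i=5: 1387   i=6: 1662   i=7: 143
  i=8: 425   i=9: 1564
Match at i=9, j=27: x = 9·51 + 27 = 486.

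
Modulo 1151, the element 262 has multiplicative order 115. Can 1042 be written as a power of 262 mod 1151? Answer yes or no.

1042 ∈ ⟨262⟩ iff 1042^115 ≡ 1 (mod 1151), since |⟨262⟩| = 115.
1042^115 mod 1151 = 817.
Since 817 ≠ 1, 1042 does not lie in the subgroup.

no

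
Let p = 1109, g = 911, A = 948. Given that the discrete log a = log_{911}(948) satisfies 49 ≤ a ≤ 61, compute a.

Compute 911^49 mod 1109 = 97, then multiply by 911 repeatedly:
  911^49=97  911^50=756  911^51=27  911^52=199  911^53=522
  911^54=890  911^55=111  911^56=202  911^57=1037  911^58=948
Found 948 at exponent 58.

58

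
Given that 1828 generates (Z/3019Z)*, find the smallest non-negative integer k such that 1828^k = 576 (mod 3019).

2802

Baby-step giant-step with m = ceil(sqrt(3018)) = 55.
Baby table (1828^j mod 3019 for j=0..54):
  0:1  1:1828  2:2570  3:396  4:2347  5:317  6:2847  7:2579
  8:1753  9:1325  10:862  11:2837  12:2413  13:205  14:384  15:1544
  16:2686  17:1114  18:1586  19:968  20:370  21:104  22:2934  23:1608
  24:1937  25:2568  26:2778  27:226  28:2544  29:1172  30:1945  31:2097
  32:2205  33:375  34:187  35:689  36:569  37:1596  38:1134  39:1918
  40:1045  41:2252  42:1759  43:217  44:1187  45:2194  46:1400  47:2107
  48:2371  49:1923  50:1128  51:7  52:720  53:2895  54:2772
Giant step factor: 1828^(-55) ≡ 43 (mod 3019).
Scan 576·43^i mod 3019 for i = 0, 1, …:
  i=0: 576   i=1: 616   i=2: 2336   i=3: 821
  i=4: 2094   i=5: 2491   i=6: 1448   i=7: 1884
  i=8: 2518   i=9: 2609     …   i=49: 438
  i=50: 720
Match at i=50, j=52: k = 50·55 + 52 = 2802.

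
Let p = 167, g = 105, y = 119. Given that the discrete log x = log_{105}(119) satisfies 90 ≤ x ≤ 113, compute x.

Compute 105^90 mod 167 = 4, then multiply by 105 repeatedly:
  105^90=4  105^91=86  105^92=12  105^93=91  105^94=36
  105^95=106  105^96=108  105^97=151  105^98=157  105^99=119
Found 119 at exponent 99.

99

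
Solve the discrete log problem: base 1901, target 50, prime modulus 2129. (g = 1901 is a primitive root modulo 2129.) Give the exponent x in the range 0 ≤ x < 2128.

1628

Baby-step giant-step with m = ceil(sqrt(2128)) = 47.
Baby table (1901^j mod 2129 for j=0..46):
  0:1  1:1901  2:888  3:1920  4:814  5:1760  6:1101  7:194
  8:477  9:1952  10:2034  11:370  12:800  13:694  14:1443  15:991
  16:1855  17:731  18:1523  19:1912  20:509  21:1043  22:644  23:69
  24:1300  25:1660  26:482  27:812  28:87  29:1454  30:612  31:978
  32:561  33:1961  34:2111  35:1975  36:1048  37:1633  38:251  39:255
  40:1472  41:766  42:2059  43:1057  44:1710  45:1856  46:503
Giant step factor: 1901^(-47) ≡ 1140 (mod 2129).
Scan 50·1140^i mod 2129 for i = 0, 1, …:
  i=0: 50   i=1: 1646   i=2: 791   i=3: 1173
  i=4: 208   i=5: 801   i=6: 1928   i=7: 792
  i=8: 184   i=9: 1118     …   i=33: 135
  i=34: 612
Match at i=34, j=30: x = 34·47 + 30 = 1628.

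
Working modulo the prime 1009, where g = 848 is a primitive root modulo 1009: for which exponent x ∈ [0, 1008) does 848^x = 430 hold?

457

Baby-step giant-step with m = ceil(sqrt(1008)) = 32.
Baby table (848^j mod 1009 for j=0..31):
  0:1  1:848  2:696  3:952  4:96  5:688  6:222  7:582
  8:135  9:463  10:123  11:377  12:852  13:52  14:709  15:877
  16:63  17:956  18:461  19:445  20:1003  21:966  22:869  23:342
  24:433  25:917  26:686  27:544  28:199  29:249  30:271  31:765
Giant step factor: 848^(-32) ≡ 256 (mod 1009).
Scan 430·256^i mod 1009 for i = 0, 1, …:
  i=0: 430   i=1: 99   i=2: 119   i=3: 194
  i=4: 223   i=5: 584   i=6: 172   i=7: 645
  i=8: 653   i=9: 683     …   i=13: 258
  i=14: 463
Match at i=14, j=9: x = 14·32 + 9 = 457.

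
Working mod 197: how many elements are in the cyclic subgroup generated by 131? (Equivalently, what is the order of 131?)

196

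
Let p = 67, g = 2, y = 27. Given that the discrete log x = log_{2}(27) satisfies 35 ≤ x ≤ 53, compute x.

51

Compute 2^35 mod 67 = 63, then multiply by 2 repeatedly:
  2^35=63  2^36=59  2^37=51  2^38=35  2^39=3
  2^40=6  2^41=12  2^42=24  2^43=48  2^44=29
  2^45=58  2^46=49  2^47=31  2^48=62  2^49=57
  2^50=47  2^51=27
Found 27 at exponent 51.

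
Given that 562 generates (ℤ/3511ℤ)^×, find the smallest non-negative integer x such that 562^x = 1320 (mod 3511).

633

Baby-step giant-step with m = ceil(sqrt(3510)) = 60.
Baby table (562^j mod 3511 for j=0..59):
  0:1  1:562  2:3365  3:2212  4:250  5:60  6:2121  7:1773
  8:2813  9:956  10:89  11:864  12:1050  13:252  14:1184  15:1829
  16:2686  17:3313  18:1076  19:820  20:899  21:3165  22:2164  23:1362
  24:46  25:1275  26:306  27:3444  28:967  29:2760  30:2769  31:805
  32:3002  33:1844  34:583  35:1123  36:2657  37:1059  38:1799  39:3381
  40:671  41:1425  42:342  43:2610  44:2733  45:1639  46:1236  47:2965
  48:2116  49:2474  50:32  51:429  52:2350  53:564  54:978  55:1920
  56:1163  57:560  58:2241  59:2504
Giant step factor: 562^(-60) ≡ 1451 (mod 3511).
Scan 1320·1451^i mod 3511 for i = 0, 1, …:
  i=0: 1320   i=1: 1825   i=2: 781   i=3: 2689
  i=4: 1018   i=5: 2498   i=6: 1246   i=7: 3292
  i=8: 1732   i=9: 2767   i=10: 1844
Match at i=10, j=33: x = 10·60 + 33 = 633.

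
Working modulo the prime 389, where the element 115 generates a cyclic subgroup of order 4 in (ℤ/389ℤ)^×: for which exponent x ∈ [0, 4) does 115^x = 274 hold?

3

Successive powers of 115 modulo 389:
  115^0=1  115^1=115  115^2=388  115^3=274
So 115^3 ≡ 274 (mod 389), giving x = 3.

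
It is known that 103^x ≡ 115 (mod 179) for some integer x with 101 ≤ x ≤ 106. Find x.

Compute 103^101 mod 179 = 174, then multiply by 103 repeatedly:
  103^101=174  103^102=22  103^103=118  103^104=161  103^105=115
Found 115 at exponent 105.

105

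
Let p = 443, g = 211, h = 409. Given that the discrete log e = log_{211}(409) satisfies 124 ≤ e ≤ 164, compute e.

130

Compute 211^124 mod 443 = 272, then multiply by 211 repeatedly:
  211^124=272  211^125=245  211^126=307  211^127=99  211^128=68
  211^129=172  211^130=409
Found 409 at exponent 130.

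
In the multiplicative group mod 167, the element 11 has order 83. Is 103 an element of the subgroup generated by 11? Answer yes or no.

no

103 ∈ ⟨11⟩ iff 103^83 ≡ 1 (mod 167), since |⟨11⟩| = 83.
103^83 mod 167 = 166.
Since 166 ≠ 1, 103 does not lie in the subgroup.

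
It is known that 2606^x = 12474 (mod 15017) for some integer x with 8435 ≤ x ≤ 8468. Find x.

8467

Compute 2606^8435 mod 15017 = 3401, then multiply by 2606 repeatedly:
  2606^8435=3401  2606^8436=2976  2606^8437=6684  2606^8438=13801  2606^8439=14708
  2606^8440=5664  2606^8441=13690  2606^8442=10765  2606^8443=1834  2606^8444=3998
  2606^8445=12007  2606^8446=9831  2606^8447=584  2606^8448=5187  2606^8449=2022
  2606^8450=13382  2606^8451=4018  2606^8452=4059  2606^8453=5786  2606^8454=1248
  2606^8455=8616  2606^8456=2881  2606^8457=14403  2606^8458=6735  2606^8459=11554
  2606^8460=639  2606^8461=13364  2606^8462=2161  2606^8463=191  2606^8464=2185
  2606^8465=2667  2606^8466=12348  2606^8467=12474
Found 12474 at exponent 8467.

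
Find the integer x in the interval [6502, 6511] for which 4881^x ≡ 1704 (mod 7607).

Compute 4881^6502 mod 7607 = 758, then multiply by 4881 repeatedly:
  4881^6502=758  4881^6503=2796  4881^6504=318  4881^6505=330  4881^6506=5653
  4881^6507=1704
Found 1704 at exponent 6507.

6507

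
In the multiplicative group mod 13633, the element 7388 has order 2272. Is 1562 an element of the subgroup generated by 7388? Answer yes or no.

yes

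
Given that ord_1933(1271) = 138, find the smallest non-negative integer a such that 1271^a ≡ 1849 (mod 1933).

Baby-step giant-step with m = ceil(sqrt(138)) = 12.
Baby table (1271^j mod 1933 for j=0..11):
  0:1  1:1271  2:1386  3:643  4:1527  5:85  6:1720  7:1830
  8:531  9:284  10:1426  11:1225
Giant step factor: 1271^(-12) ≡ 325 (mod 1933).
Scan 1849·325^i mod 1933 for i = 0, 1, …:
  i=0: 1849   i=1: 1695   i=2: 1903   i=3: 1848
  i=4: 1370   i=5: 660   i=6: 1870   i=7: 788
  i=8: 944   i=9: 1386
Match at i=9, j=2: a = 9·12 + 2 = 110.

110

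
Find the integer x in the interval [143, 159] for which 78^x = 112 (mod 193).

Compute 78^143 mod 193 = 140, then multiply by 78 repeatedly:
  78^143=140  78^144=112
Found 112 at exponent 144.

144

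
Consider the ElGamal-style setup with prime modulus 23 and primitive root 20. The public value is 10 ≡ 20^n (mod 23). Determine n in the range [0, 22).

Successive powers of 20 modulo 23:
  20^0=1  20^1=20  20^2=9  20^3=19  20^4=12  20^5=10
So 20^5 ≡ 10 (mod 23), giving n = 5.

5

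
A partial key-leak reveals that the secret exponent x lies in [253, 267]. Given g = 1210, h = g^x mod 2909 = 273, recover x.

265

Compute 1210^253 mod 2909 = 1966, then multiply by 1210 repeatedly:
  1210^253=1966  1210^254=2207  1210^255=8  1210^256=953  1210^257=1166
  1210^258=2904  1210^259=2677  1210^260=1453  1210^261=1094  1210^262=145
  1210^263=910  1210^264=1498  1210^265=273
Found 273 at exponent 265.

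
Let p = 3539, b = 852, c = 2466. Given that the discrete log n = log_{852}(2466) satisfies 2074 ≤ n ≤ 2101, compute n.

Compute 852^2074 mod 3539 = 2197, then multiply by 852 repeatedly:
  852^2074=2197  852^2075=3252  852^2076=3206  852^2077=2943  852^2078=1824
  852^2079=427  852^2080=2826  852^2081=1232  852^2082=2120  852^2083=1350
  852^2084=25  852^2085=66  852^2086=3147  852^2087=2221  852^2088=2466
Found 2466 at exponent 2088.

2088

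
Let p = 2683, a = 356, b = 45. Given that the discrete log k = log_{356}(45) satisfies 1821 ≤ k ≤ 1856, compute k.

1825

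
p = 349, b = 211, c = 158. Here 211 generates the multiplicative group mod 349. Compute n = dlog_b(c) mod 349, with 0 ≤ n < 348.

Baby-step giant-step with m = ceil(sqrt(348)) = 19.
Baby table (211^j mod 349 for j=0..18):
  0:1  1:211  2:198  3:247  4:116  5:46  6:283  7:34
  8:194  9:101  10:22  11:105  12:168  13:199  14:109  15:314
  16:293  17:50  18:80
Giant step factor: 211^(-19) ≡ 30 (mod 349).
Scan 158·30^i mod 349 for i = 0, 1, …:
  i=0: 158   i=1: 203   i=2: 157   i=3: 173
  i=4: 304   i=5: 46
Match at i=5, j=5: n = 5·19 + 5 = 100.

100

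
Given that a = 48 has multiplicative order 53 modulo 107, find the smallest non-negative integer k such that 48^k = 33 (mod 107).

17

Successive powers of 48 modulo 107:
  48^0=1  48^1=48  48^2=57  48^3=61  48^4=39  48^5=53
  48^6=83  48^7=25  48^8=23  48^9=34  48^10=27  48^11=12
  48^12=41  48^13=42  48^14=90  48^15=40  48^16=101  48^17=33
So 48^17 ≡ 33 (mod 107), giving k = 17.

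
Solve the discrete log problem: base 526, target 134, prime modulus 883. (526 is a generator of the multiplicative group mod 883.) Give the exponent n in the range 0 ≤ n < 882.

Baby-step giant-step with m = ceil(sqrt(882)) = 30.
Baby table (526^j mod 883 for j=0..29):
  0:1  1:526  2:297  3:814  4:792  5:699  6:346  7:98
  8:334  9:850  10:302  11:795  12:511  13:354  14:774  15:61
  16:298  17:457  18:206  19:630  20:255  21:797  22:680  23:65
  24:636  25:762  26:813  27:266  28:402  29:415
Giant step factor: 526^(-30) ≡ 584 (mod 883).
Scan 134·584^i mod 883 for i = 0, 1, …:
  i=0: 134   i=1: 552   i=2: 73   i=3: 248
  i=4: 20   i=5: 201   i=6: 828   i=7: 551
  i=8: 372   i=9: 30     …   i=22: 204
  i=23: 814
Match at i=23, j=3: n = 23·30 + 3 = 693.

693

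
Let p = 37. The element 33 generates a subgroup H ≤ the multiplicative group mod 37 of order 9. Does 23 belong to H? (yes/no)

no

⟨33⟩ has order 9; its elements mod 37 are {1, 7, 9, 10, 12, 16, 26, 33, 34}.
23 is not in this set.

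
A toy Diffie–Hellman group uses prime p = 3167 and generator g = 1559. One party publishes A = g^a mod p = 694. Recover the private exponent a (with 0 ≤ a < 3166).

Baby-step giant-step with m = ceil(sqrt(3166)) = 57.
Baby table (1559^j mod 3167 for j=0..56):
  0:1  1:1559  2:1392  3:733  4:2627  5:562  6:2066  7:55
  8:236  9:552  10:2311  11:1970  12:2407  13:2785  14:3025  15:312
  16:1857  17:425  18:672  19:2538  20:1159  21:1691  22:1325  23:791
  24:1206  25:2123  26:242  27:405  28:1162  29:34  30:2334  31:2990
  32:2753  33:642  34:106  35:570  36:1870  37:1690  38:2933  39:2566
  40:473  41:2663  42:2847  43:1506  44:1107  45:2965  46:1782  47:679
  48:783  49:1402  50:488  51:712  52:1558  53:3000  54:2508  55:1894
  56:1102
Giant step factor: 1559^(-57) ≡ 1215 (mod 3167).
Scan 694·1215^i mod 3167 for i = 0, 1, …:
  i=0: 694   i=1: 788   i=2: 986   i=3: 864
  i=4: 1483   i=5: 2989   i=6: 2253   i=7: 1107
Match at i=7, j=44: a = 7·57 + 44 = 443.

443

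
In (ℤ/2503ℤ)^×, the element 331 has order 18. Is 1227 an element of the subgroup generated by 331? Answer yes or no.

1227 ∈ ⟨331⟩ iff 1227^18 ≡ 1 (mod 2503), since |⟨331⟩| = 18.
1227^18 mod 2503 = 1.
Since 1 = 1, 1227 lies in the subgroup.

yes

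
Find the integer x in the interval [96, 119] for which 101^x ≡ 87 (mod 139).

99

Compute 101^96 mod 139 = 129, then multiply by 101 repeatedly:
  101^96=129  101^97=102  101^98=16  101^99=87
Found 87 at exponent 99.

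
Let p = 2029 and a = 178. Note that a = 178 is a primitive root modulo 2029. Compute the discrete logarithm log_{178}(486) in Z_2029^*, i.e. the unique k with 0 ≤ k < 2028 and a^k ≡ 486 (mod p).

1309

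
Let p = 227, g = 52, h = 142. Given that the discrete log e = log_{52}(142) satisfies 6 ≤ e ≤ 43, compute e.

43

Compute 52^6 mod 227 = 172, then multiply by 52 repeatedly:
  52^6=172  52^7=91  52^8=192  52^9=223  52^10=19
  52^11=80  52^12=74  52^13=216  52^14=109  52^15=220
  52^16=90  52^17=140  52^18=16  52^19=151  52^20=134
  52^21=158  52^22=44  52^23=18  52^24=28  52^25=94
  52^26=121  52^27=163  52^28=77  52^29=145  52^30=49
  52^31=51  52^32=155  52^33=115  52^34=78  52^35=197
  52^36=29  52^37=146  52^38=101  52^39=31  52^40=23
  52^41=61  52^42=221  52^43=142
Found 142 at exponent 43.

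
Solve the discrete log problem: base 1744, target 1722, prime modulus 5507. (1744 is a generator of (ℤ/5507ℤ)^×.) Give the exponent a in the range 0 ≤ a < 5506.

4968

Baby-step giant-step with m = ceil(sqrt(5506)) = 75.
Baby table (1744^j mod 5507 for j=0..74):
  0:1  1:1744  2:1672  3:2765  4:3535  5:2707  6:1509  7:4857
  8:842  9:3586  10:3539  11:4176  12:2690  13:4903  14:3968  15:3400
  16:4068  17:1576  18:551  19:2726  20:1603  21:3583  22:3814  23:4667
  24:5409  25:5312  26:1354  27:4380  28:511  29:4557  30:807  31:3123
  32:89  33:1020  34:119  35:3777  36:716  37:4122  38:2133  39:2727
  40:3347  41:5255  42:1072  43:2695  44:2609  45:1314  46:704  47:5222
  48:4097  49:2589  50:4983  51:306  52:4992  53:4988  54:3519  55:2338
  56:2292  57:4673  58:4859  59:4330  60:1423  61:3562  62:232  63:2597
  64:2414  65:2668  66:5084  67:226  68:3147  69:3396  70:2599  71:395
  72:505  73:5107  74:1789
Giant step factor: 1744^(-75) ≡ 3821 (mod 5507).
Scan 1722·3821^i mod 5507 for i = 0, 1, …:
  i=0: 1722   i=1: 4404   i=2: 3799   i=3: 5034
  i=4: 4470   i=5: 2663   i=6: 3894   i=7: 4567
  i=8: 4331   i=9: 216     …   i=65: 3119
  i=66: 551
Match at i=66, j=18: a = 66·75 + 18 = 4968.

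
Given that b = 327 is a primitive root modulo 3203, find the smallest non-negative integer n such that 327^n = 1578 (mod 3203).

1587

Baby-step giant-step with m = ceil(sqrt(3202)) = 57.
Baby table (327^j mod 3203 for j=0..56):
  0:1  1:327  2:1230  3:1835  4:1084  5:2138  6:872  7:77
  8:2758  9:1823  10:363  11:190  12:1273  13:3084  14:2726  15:968
  16:2642  17:2327  18:1818  19:1931  20:446  21:1707  22:867  23:1645
  24:3014  25:2257  26:1349  27:2312  28:116  29:2699  30:1748  31:1462
  32:827  33:1377  34:1859  35:2526  36:2831  37:70  38:469  39:2822
  40:330  41:2211  42:2322  43:183  44:2187  45:880  46:2693  47:2989
  48:488  49:2629  50:1279  51:1843  52:497  53:2369  54:2740  55:2343
  56:644
Giant step factor: 327^(-57) ≡ 779 (mod 3203).
Scan 1578·779^i mod 3203 for i = 0, 1, …:
  i=0: 1578   i=1: 2513   i=2: 594   i=3: 1494
  i=4: 1137   i=5: 1695   i=6: 769   i=7: 90
  i=8: 2847   i=9: 1337     …   i=26: 1892
  i=27: 488
Match at i=27, j=48: n = 27·57 + 48 = 1587.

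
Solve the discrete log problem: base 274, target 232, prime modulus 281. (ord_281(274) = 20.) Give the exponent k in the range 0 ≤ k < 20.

12

Successive powers of 274 modulo 281:
  274^0=1  274^1=274  274^2=49  274^3=219  274^4=153  274^5=53
  274^6=191  274^7=68  274^8=86  274^9=241  274^10=280  274^11=7
  274^12=232
So 274^12 ≡ 232 (mod 281), giving k = 12.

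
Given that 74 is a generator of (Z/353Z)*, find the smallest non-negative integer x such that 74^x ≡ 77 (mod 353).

337

Baby-step giant-step with m = ceil(sqrt(352)) = 19.
Baby table (74^j mod 353 for j=0..18):
  0:1  1:74  2:181  3:333  4:285  5:263  6:47  7:301
  8:35  9:119  10:334  11:6  12:91  13:27  14:233  15:298
  16:166  17:282  18:41
Giant step factor: 74^(-19) ≡ 274 (mod 353).
Scan 77·274^i mod 353 for i = 0, 1, …:
  i=0: 77   i=1: 271   i=2: 124   i=3: 88
  i=4: 108   i=5: 293   i=6: 151   i=7: 73
  i=8: 234   i=9: 223     …   i=16: 216
  i=17: 233
Match at i=17, j=14: x = 17·19 + 14 = 337.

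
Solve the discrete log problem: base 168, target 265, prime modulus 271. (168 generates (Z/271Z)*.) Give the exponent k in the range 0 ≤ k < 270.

Baby-step giant-step with m = ceil(sqrt(270)) = 17.
Baby table (168^j mod 271 for j=0..16):
  0:1  1:168  2:40  3:216  4:245  5:239  6:44  7:75
  8:134  9:19  10:211  11:218  12:39  13:48  14:205  15:23
  16:70
Giant step factor: 168^(-17) ≡ 38 (mod 271).
Scan 265·38^i mod 271 for i = 0, 1, …:
  i=0: 265   i=1: 43   i=2: 8   i=3: 33
  i=4: 170   i=5: 227   i=6: 225   i=7: 149
  i=8: 242   i=9: 253   i=10: 129   i=11: 24
  i=12: 99   i=13: 239
Match at i=13, j=5: k = 13·17 + 5 = 226.

226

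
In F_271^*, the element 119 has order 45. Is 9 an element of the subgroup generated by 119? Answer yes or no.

9 ∈ ⟨119⟩ iff 9^45 ≡ 1 (mod 271), since |⟨119⟩| = 45.
9^45 mod 271 = 1.
Since 1 = 1, 9 lies in the subgroup.

yes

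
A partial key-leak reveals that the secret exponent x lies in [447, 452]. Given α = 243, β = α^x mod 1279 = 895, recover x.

Compute 243^447 mod 1279 = 30, then multiply by 243 repeatedly:
  243^447=30  243^448=895
Found 895 at exponent 448.

448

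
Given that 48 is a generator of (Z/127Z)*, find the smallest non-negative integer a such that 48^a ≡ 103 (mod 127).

28

Baby-step giant-step with m = ceil(sqrt(126)) = 12.
Baby table (48^j mod 127 for j=0..11):
  0:1  1:48  2:18  3:102  4:70  5:58  6:117  7:28
  8:74  9:123  10:62  11:55
Giant step factor: 48^(-12) ≡ 47 (mod 127).
Scan 103·47^i mod 127 for i = 0, 1, …:
  i=0: 103   i=1: 15   i=2: 70
Match at i=2, j=4: a = 2·12 + 4 = 28.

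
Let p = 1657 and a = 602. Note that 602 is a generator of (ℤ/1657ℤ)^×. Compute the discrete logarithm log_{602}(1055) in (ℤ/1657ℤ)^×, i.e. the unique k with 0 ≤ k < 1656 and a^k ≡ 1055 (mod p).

829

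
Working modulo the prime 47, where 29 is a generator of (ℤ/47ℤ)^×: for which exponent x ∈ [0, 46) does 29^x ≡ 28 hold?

44

Baby-step giant-step with m = ceil(sqrt(46)) = 7.
Baby table (29^j mod 47 for j=0..6):
  0:1  1:29  2:42  3:43  4:25  5:20  6:16
Giant step factor: 29^(-7) ≡ 39 (mod 47).
Scan 28·39^i mod 47 for i = 0, 1, …:
  i=0: 28   i=1: 11   i=2: 6   i=3: 46
  i=4: 8   i=5: 30   i=6: 42
Match at i=6, j=2: x = 6·7 + 2 = 44.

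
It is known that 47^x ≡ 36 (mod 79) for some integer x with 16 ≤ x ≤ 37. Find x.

Compute 47^16 mod 79 = 4, then multiply by 47 repeatedly:
  47^16=4  47^17=30  47^18=67  47^19=68  47^20=36
Found 36 at exponent 20.

20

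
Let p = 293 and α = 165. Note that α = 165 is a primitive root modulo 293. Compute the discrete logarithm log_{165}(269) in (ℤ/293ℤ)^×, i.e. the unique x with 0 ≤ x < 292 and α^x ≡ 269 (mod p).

Baby-step giant-step with m = ceil(sqrt(292)) = 18.
Baby table (165^j mod 293 for j=0..17):
  0:1  1:165  2:269  3:142  4:283  5:108  6:240  7:45
  8:100  9:92  10:237  11:136  12:172  13:252  14:267  15:105
  16:38  17:117
Giant step factor: 165^(-18) ≡ 71 (mod 293).
Scan 269·71^i mod 293 for i = 0, 1, …:
  i=0: 269
Match at i=0, j=2: x = 0·18 + 2 = 2.

2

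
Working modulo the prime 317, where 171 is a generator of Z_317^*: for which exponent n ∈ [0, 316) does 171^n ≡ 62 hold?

Baby-step giant-step with m = ceil(sqrt(316)) = 18.
Baby table (171^j mod 317 for j=0..17):
  0:1  1:171  2:77  3:170  4:223  5:93  6:53  7:187
  8:277  9:134  10:90  11:174  12:273  13:84  14:99  15:128
  16:15  17:29
Giant step factor: 171^(-18) ≡ 216 (mod 317).
Scan 62·216^i mod 317 for i = 0, 1, …:
  i=0: 62   i=1: 78   i=2: 47   i=3: 8
  i=4: 143   i=5: 139   i=6: 226   i=7: 315
  i=8: 202   i=9: 203   i=10: 102   i=11: 159
  i=12: 108   i=13: 187
Match at i=13, j=7: n = 13·18 + 7 = 241.

241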